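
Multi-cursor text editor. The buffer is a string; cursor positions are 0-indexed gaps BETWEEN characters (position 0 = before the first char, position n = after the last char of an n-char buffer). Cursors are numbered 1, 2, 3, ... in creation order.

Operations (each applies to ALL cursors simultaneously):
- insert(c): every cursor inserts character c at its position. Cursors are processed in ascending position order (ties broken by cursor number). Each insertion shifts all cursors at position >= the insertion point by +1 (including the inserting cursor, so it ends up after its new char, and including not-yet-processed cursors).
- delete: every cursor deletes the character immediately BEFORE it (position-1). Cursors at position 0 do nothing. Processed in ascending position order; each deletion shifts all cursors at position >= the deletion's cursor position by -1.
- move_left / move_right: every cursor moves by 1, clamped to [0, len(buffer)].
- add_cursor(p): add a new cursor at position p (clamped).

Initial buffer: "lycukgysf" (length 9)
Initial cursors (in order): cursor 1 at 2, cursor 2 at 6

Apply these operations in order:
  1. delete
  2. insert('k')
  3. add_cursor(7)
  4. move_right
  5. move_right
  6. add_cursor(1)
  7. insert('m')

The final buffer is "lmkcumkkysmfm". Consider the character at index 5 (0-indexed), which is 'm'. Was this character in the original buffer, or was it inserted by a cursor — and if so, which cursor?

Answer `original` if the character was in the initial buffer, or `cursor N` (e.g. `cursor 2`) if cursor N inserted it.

After op 1 (delete): buffer="lcukysf" (len 7), cursors c1@1 c2@4, authorship .......
After op 2 (insert('k')): buffer="lkcukkysf" (len 9), cursors c1@2 c2@6, authorship .1...2...
After op 3 (add_cursor(7)): buffer="lkcukkysf" (len 9), cursors c1@2 c2@6 c3@7, authorship .1...2...
After op 4 (move_right): buffer="lkcukkysf" (len 9), cursors c1@3 c2@7 c3@8, authorship .1...2...
After op 5 (move_right): buffer="lkcukkysf" (len 9), cursors c1@4 c2@8 c3@9, authorship .1...2...
After op 6 (add_cursor(1)): buffer="lkcukkysf" (len 9), cursors c4@1 c1@4 c2@8 c3@9, authorship .1...2...
After op 7 (insert('m')): buffer="lmkcumkkysmfm" (len 13), cursors c4@2 c1@6 c2@11 c3@13, authorship .41..1.2..2.3
Authorship (.=original, N=cursor N): . 4 1 . . 1 . 2 . . 2 . 3
Index 5: author = 1

Answer: cursor 1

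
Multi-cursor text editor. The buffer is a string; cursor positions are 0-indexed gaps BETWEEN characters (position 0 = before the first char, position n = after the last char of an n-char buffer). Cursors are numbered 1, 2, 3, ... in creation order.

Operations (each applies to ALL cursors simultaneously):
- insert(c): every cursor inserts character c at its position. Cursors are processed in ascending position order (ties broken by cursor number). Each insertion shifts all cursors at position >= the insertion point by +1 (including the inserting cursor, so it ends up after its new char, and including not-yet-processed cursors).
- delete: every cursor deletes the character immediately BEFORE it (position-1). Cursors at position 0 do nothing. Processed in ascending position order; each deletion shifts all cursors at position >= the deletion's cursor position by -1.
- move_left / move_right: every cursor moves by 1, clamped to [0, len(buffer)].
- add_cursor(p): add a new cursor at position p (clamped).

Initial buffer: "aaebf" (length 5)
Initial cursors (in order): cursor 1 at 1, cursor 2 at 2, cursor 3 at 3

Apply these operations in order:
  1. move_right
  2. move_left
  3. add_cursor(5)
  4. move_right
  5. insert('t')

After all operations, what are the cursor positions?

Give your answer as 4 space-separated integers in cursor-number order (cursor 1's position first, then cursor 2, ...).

Answer: 3 5 7 9

Derivation:
After op 1 (move_right): buffer="aaebf" (len 5), cursors c1@2 c2@3 c3@4, authorship .....
After op 2 (move_left): buffer="aaebf" (len 5), cursors c1@1 c2@2 c3@3, authorship .....
After op 3 (add_cursor(5)): buffer="aaebf" (len 5), cursors c1@1 c2@2 c3@3 c4@5, authorship .....
After op 4 (move_right): buffer="aaebf" (len 5), cursors c1@2 c2@3 c3@4 c4@5, authorship .....
After op 5 (insert('t')): buffer="aatetbtft" (len 9), cursors c1@3 c2@5 c3@7 c4@9, authorship ..1.2.3.4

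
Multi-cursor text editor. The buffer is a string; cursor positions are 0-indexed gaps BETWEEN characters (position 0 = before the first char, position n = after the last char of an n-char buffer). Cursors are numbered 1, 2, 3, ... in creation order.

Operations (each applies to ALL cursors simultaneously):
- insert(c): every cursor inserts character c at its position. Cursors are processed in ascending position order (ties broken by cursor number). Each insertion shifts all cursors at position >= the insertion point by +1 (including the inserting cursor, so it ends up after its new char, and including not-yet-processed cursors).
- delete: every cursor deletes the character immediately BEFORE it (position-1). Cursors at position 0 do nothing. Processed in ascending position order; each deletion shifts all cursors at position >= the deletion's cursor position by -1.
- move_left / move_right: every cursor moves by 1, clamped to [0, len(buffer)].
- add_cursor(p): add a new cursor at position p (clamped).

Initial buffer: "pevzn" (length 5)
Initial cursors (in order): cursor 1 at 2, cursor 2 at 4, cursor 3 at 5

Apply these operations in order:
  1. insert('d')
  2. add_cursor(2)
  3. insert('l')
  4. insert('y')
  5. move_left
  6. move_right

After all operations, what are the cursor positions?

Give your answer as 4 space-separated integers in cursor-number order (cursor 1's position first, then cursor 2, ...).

After op 1 (insert('d')): buffer="pedvzdnd" (len 8), cursors c1@3 c2@6 c3@8, authorship ..1..2.3
After op 2 (add_cursor(2)): buffer="pedvzdnd" (len 8), cursors c4@2 c1@3 c2@6 c3@8, authorship ..1..2.3
After op 3 (insert('l')): buffer="peldlvzdlndl" (len 12), cursors c4@3 c1@5 c2@9 c3@12, authorship ..411..22.33
After op 4 (insert('y')): buffer="pelydlyvzdlyndly" (len 16), cursors c4@4 c1@7 c2@12 c3@16, authorship ..44111..222.333
After op 5 (move_left): buffer="pelydlyvzdlyndly" (len 16), cursors c4@3 c1@6 c2@11 c3@15, authorship ..44111..222.333
After op 6 (move_right): buffer="pelydlyvzdlyndly" (len 16), cursors c4@4 c1@7 c2@12 c3@16, authorship ..44111..222.333

Answer: 7 12 16 4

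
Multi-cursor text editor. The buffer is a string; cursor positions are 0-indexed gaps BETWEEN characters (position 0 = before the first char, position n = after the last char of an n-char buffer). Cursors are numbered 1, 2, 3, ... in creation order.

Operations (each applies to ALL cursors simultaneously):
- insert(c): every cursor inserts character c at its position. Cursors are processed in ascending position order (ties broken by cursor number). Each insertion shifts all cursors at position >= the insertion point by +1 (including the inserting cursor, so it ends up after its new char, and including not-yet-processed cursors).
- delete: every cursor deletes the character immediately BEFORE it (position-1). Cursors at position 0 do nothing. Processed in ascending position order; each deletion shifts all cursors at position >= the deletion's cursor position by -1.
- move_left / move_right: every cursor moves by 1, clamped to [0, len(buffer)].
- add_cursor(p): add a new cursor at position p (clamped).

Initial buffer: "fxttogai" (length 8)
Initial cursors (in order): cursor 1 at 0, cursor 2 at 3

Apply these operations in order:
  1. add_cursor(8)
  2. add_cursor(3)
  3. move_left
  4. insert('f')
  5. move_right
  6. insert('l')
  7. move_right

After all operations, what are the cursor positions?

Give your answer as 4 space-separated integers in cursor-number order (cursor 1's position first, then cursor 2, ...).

After op 1 (add_cursor(8)): buffer="fxttogai" (len 8), cursors c1@0 c2@3 c3@8, authorship ........
After op 2 (add_cursor(3)): buffer="fxttogai" (len 8), cursors c1@0 c2@3 c4@3 c3@8, authorship ........
After op 3 (move_left): buffer="fxttogai" (len 8), cursors c1@0 c2@2 c4@2 c3@7, authorship ........
After op 4 (insert('f')): buffer="ffxffttogafi" (len 12), cursors c1@1 c2@5 c4@5 c3@11, authorship 1..24.....3.
After op 5 (move_right): buffer="ffxffttogafi" (len 12), cursors c1@2 c2@6 c4@6 c3@12, authorship 1..24.....3.
After op 6 (insert('l')): buffer="fflxfftlltogafil" (len 16), cursors c1@3 c2@9 c4@9 c3@16, authorship 1.1.24.24....3.3
After op 7 (move_right): buffer="fflxfftlltogafil" (len 16), cursors c1@4 c2@10 c4@10 c3@16, authorship 1.1.24.24....3.3

Answer: 4 10 16 10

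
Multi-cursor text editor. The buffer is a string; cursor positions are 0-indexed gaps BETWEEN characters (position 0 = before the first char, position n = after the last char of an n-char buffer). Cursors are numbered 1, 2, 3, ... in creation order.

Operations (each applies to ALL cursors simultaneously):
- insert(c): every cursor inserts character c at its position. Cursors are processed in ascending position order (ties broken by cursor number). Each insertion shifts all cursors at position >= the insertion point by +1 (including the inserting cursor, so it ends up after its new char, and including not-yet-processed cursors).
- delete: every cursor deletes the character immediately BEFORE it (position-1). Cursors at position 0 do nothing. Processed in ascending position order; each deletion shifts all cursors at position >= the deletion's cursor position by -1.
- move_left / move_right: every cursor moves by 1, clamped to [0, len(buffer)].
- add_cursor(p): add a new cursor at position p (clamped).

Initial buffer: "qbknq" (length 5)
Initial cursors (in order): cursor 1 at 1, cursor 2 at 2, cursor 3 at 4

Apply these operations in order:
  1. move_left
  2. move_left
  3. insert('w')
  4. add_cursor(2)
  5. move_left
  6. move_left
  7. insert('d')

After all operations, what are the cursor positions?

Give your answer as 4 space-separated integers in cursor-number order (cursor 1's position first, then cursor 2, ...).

After op 1 (move_left): buffer="qbknq" (len 5), cursors c1@0 c2@1 c3@3, authorship .....
After op 2 (move_left): buffer="qbknq" (len 5), cursors c1@0 c2@0 c3@2, authorship .....
After op 3 (insert('w')): buffer="wwqbwknq" (len 8), cursors c1@2 c2@2 c3@5, authorship 12..3...
After op 4 (add_cursor(2)): buffer="wwqbwknq" (len 8), cursors c1@2 c2@2 c4@2 c3@5, authorship 12..3...
After op 5 (move_left): buffer="wwqbwknq" (len 8), cursors c1@1 c2@1 c4@1 c3@4, authorship 12..3...
After op 6 (move_left): buffer="wwqbwknq" (len 8), cursors c1@0 c2@0 c4@0 c3@3, authorship 12..3...
After op 7 (insert('d')): buffer="dddwwqdbwknq" (len 12), cursors c1@3 c2@3 c4@3 c3@7, authorship 12412.3.3...

Answer: 3 3 7 3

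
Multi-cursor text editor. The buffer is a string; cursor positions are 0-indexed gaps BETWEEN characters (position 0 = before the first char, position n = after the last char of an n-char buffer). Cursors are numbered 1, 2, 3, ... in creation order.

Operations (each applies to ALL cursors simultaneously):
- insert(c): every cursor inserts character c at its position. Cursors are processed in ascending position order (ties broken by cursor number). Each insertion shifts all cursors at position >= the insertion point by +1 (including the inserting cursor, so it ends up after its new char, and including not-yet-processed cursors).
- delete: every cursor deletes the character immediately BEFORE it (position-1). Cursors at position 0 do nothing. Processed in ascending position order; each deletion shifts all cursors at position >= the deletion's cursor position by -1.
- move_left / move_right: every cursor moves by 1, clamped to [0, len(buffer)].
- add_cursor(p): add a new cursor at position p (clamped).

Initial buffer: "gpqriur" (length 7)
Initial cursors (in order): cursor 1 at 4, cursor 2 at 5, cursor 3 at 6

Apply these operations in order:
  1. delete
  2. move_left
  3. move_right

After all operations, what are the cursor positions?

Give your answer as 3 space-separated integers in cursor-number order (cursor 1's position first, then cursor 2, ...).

Answer: 3 3 3

Derivation:
After op 1 (delete): buffer="gpqr" (len 4), cursors c1@3 c2@3 c3@3, authorship ....
After op 2 (move_left): buffer="gpqr" (len 4), cursors c1@2 c2@2 c3@2, authorship ....
After op 3 (move_right): buffer="gpqr" (len 4), cursors c1@3 c2@3 c3@3, authorship ....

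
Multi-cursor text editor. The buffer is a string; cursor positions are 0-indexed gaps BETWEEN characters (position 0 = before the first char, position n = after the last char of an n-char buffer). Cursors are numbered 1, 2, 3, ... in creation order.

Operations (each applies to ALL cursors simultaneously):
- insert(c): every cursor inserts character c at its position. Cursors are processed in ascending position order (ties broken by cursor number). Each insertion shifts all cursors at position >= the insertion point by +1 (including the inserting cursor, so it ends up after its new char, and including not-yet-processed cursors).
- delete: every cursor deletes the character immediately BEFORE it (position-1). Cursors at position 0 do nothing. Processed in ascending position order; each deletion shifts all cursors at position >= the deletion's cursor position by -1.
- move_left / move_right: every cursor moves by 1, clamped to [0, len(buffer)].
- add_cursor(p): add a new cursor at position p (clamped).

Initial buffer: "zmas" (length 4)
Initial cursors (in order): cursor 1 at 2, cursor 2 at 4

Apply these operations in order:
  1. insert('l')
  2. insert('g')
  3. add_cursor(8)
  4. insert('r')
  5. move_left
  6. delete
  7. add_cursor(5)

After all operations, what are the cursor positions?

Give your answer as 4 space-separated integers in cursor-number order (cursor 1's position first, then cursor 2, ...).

Answer: 3 7 7 5

Derivation:
After op 1 (insert('l')): buffer="zmlasl" (len 6), cursors c1@3 c2@6, authorship ..1..2
After op 2 (insert('g')): buffer="zmlgaslg" (len 8), cursors c1@4 c2@8, authorship ..11..22
After op 3 (add_cursor(8)): buffer="zmlgaslg" (len 8), cursors c1@4 c2@8 c3@8, authorship ..11..22
After op 4 (insert('r')): buffer="zmlgraslgrr" (len 11), cursors c1@5 c2@11 c3@11, authorship ..111..2223
After op 5 (move_left): buffer="zmlgraslgrr" (len 11), cursors c1@4 c2@10 c3@10, authorship ..111..2223
After op 6 (delete): buffer="zmlraslr" (len 8), cursors c1@3 c2@7 c3@7, authorship ..11..23
After op 7 (add_cursor(5)): buffer="zmlraslr" (len 8), cursors c1@3 c4@5 c2@7 c3@7, authorship ..11..23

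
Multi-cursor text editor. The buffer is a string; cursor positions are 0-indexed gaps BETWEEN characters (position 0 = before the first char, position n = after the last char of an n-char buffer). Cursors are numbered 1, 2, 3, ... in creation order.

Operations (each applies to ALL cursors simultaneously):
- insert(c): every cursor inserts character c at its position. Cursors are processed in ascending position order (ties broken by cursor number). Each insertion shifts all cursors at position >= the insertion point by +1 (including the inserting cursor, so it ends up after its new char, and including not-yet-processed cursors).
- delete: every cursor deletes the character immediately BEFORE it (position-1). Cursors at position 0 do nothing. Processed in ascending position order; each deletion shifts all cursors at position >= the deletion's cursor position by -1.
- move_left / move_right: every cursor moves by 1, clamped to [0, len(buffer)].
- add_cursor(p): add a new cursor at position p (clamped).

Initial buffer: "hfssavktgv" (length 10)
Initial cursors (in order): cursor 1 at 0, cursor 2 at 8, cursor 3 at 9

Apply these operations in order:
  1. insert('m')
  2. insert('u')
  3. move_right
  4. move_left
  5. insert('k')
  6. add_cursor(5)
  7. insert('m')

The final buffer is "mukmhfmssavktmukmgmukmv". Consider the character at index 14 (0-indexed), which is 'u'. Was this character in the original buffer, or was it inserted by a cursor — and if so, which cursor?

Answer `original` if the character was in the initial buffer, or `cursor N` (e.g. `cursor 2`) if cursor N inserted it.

After op 1 (insert('m')): buffer="mhfssavktmgmv" (len 13), cursors c1@1 c2@10 c3@12, authorship 1........2.3.
After op 2 (insert('u')): buffer="muhfssavktmugmuv" (len 16), cursors c1@2 c2@12 c3@15, authorship 11........22.33.
After op 3 (move_right): buffer="muhfssavktmugmuv" (len 16), cursors c1@3 c2@13 c3@16, authorship 11........22.33.
After op 4 (move_left): buffer="muhfssavktmugmuv" (len 16), cursors c1@2 c2@12 c3@15, authorship 11........22.33.
After op 5 (insert('k')): buffer="mukhfssavktmukgmukv" (len 19), cursors c1@3 c2@14 c3@18, authorship 111........222.333.
After op 6 (add_cursor(5)): buffer="mukhfssavktmukgmukv" (len 19), cursors c1@3 c4@5 c2@14 c3@18, authorship 111........222.333.
After op 7 (insert('m')): buffer="mukmhfmssavktmukmgmukmv" (len 23), cursors c1@4 c4@7 c2@17 c3@22, authorship 1111..4......2222.3333.
Authorship (.=original, N=cursor N): 1 1 1 1 . . 4 . . . . . . 2 2 2 2 . 3 3 3 3 .
Index 14: author = 2

Answer: cursor 2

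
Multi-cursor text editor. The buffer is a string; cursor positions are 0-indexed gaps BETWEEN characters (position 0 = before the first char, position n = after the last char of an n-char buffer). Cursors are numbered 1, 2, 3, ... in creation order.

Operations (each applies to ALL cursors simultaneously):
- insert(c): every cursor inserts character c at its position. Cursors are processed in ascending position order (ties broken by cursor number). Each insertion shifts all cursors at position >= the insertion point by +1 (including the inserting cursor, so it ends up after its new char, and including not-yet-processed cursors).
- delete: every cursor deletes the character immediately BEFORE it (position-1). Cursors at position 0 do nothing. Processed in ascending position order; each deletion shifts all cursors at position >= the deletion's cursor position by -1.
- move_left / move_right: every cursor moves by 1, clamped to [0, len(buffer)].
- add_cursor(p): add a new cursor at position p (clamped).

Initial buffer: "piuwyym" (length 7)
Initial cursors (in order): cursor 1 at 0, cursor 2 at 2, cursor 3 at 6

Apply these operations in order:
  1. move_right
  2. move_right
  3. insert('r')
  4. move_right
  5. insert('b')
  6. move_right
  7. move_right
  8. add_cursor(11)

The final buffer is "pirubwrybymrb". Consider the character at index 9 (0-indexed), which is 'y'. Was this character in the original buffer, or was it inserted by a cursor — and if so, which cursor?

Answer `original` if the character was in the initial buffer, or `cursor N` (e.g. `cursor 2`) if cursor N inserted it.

Answer: original

Derivation:
After op 1 (move_right): buffer="piuwyym" (len 7), cursors c1@1 c2@3 c3@7, authorship .......
After op 2 (move_right): buffer="piuwyym" (len 7), cursors c1@2 c2@4 c3@7, authorship .......
After op 3 (insert('r')): buffer="piruwryymr" (len 10), cursors c1@3 c2@6 c3@10, authorship ..1..2...3
After op 4 (move_right): buffer="piruwryymr" (len 10), cursors c1@4 c2@7 c3@10, authorship ..1..2...3
After op 5 (insert('b')): buffer="pirubwrybymrb" (len 13), cursors c1@5 c2@9 c3@13, authorship ..1.1.2.2..33
After op 6 (move_right): buffer="pirubwrybymrb" (len 13), cursors c1@6 c2@10 c3@13, authorship ..1.1.2.2..33
After op 7 (move_right): buffer="pirubwrybymrb" (len 13), cursors c1@7 c2@11 c3@13, authorship ..1.1.2.2..33
After op 8 (add_cursor(11)): buffer="pirubwrybymrb" (len 13), cursors c1@7 c2@11 c4@11 c3@13, authorship ..1.1.2.2..33
Authorship (.=original, N=cursor N): . . 1 . 1 . 2 . 2 . . 3 3
Index 9: author = original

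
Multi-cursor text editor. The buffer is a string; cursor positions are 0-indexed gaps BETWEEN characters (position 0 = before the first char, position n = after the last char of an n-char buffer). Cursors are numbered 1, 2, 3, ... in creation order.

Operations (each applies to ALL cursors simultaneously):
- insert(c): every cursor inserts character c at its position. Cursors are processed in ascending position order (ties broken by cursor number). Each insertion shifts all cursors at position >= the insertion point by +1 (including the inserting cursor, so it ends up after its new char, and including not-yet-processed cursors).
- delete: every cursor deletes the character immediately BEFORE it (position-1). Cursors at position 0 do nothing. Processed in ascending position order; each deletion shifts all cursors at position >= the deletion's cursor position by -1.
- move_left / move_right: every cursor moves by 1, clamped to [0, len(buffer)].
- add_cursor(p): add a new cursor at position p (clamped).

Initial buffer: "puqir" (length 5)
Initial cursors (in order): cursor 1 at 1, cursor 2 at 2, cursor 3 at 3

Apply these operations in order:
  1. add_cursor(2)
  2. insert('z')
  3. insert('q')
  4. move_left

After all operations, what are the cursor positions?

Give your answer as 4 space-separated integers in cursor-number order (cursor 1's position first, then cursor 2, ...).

After op 1 (add_cursor(2)): buffer="puqir" (len 5), cursors c1@1 c2@2 c4@2 c3@3, authorship .....
After op 2 (insert('z')): buffer="pzuzzqzir" (len 9), cursors c1@2 c2@5 c4@5 c3@7, authorship .1.24.3..
After op 3 (insert('q')): buffer="pzquzzqqqzqir" (len 13), cursors c1@3 c2@8 c4@8 c3@11, authorship .11.2424.33..
After op 4 (move_left): buffer="pzquzzqqqzqir" (len 13), cursors c1@2 c2@7 c4@7 c3@10, authorship .11.2424.33..

Answer: 2 7 10 7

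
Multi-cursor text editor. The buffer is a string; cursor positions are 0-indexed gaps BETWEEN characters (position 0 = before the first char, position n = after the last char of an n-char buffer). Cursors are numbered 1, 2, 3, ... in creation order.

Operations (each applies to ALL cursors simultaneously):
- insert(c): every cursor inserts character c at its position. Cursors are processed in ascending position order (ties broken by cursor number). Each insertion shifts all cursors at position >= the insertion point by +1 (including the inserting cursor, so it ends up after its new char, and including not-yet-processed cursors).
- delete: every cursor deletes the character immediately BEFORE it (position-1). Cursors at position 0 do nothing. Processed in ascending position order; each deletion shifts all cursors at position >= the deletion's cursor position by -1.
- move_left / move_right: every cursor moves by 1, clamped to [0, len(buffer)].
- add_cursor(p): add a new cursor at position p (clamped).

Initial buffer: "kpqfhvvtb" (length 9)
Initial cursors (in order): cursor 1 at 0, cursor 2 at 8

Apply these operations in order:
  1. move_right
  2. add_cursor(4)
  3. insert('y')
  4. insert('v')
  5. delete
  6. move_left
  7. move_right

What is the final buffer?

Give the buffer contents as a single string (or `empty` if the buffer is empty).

Answer: kypqfyhvvtby

Derivation:
After op 1 (move_right): buffer="kpqfhvvtb" (len 9), cursors c1@1 c2@9, authorship .........
After op 2 (add_cursor(4)): buffer="kpqfhvvtb" (len 9), cursors c1@1 c3@4 c2@9, authorship .........
After op 3 (insert('y')): buffer="kypqfyhvvtby" (len 12), cursors c1@2 c3@6 c2@12, authorship .1...3.....2
After op 4 (insert('v')): buffer="kyvpqfyvhvvtbyv" (len 15), cursors c1@3 c3@8 c2@15, authorship .11...33.....22
After op 5 (delete): buffer="kypqfyhvvtby" (len 12), cursors c1@2 c3@6 c2@12, authorship .1...3.....2
After op 6 (move_left): buffer="kypqfyhvvtby" (len 12), cursors c1@1 c3@5 c2@11, authorship .1...3.....2
After op 7 (move_right): buffer="kypqfyhvvtby" (len 12), cursors c1@2 c3@6 c2@12, authorship .1...3.....2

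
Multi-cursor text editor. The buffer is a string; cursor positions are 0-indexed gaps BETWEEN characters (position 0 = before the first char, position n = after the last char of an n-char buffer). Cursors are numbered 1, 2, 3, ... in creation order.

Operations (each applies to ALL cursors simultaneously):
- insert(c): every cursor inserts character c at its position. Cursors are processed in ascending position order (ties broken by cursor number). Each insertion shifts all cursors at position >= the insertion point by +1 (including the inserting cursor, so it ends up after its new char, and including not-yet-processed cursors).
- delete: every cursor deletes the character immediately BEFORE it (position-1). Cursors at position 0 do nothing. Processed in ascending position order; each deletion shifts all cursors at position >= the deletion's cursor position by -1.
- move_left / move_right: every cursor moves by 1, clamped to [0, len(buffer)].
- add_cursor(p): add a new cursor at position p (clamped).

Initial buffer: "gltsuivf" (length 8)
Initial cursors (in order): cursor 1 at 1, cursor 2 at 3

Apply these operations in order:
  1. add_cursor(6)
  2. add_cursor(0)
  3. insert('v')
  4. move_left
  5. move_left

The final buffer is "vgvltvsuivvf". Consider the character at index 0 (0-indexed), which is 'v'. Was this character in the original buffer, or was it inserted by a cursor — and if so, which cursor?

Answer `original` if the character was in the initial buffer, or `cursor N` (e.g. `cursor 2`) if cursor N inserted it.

After op 1 (add_cursor(6)): buffer="gltsuivf" (len 8), cursors c1@1 c2@3 c3@6, authorship ........
After op 2 (add_cursor(0)): buffer="gltsuivf" (len 8), cursors c4@0 c1@1 c2@3 c3@6, authorship ........
After op 3 (insert('v')): buffer="vgvltvsuivvf" (len 12), cursors c4@1 c1@3 c2@6 c3@10, authorship 4.1..2...3..
After op 4 (move_left): buffer="vgvltvsuivvf" (len 12), cursors c4@0 c1@2 c2@5 c3@9, authorship 4.1..2...3..
After op 5 (move_left): buffer="vgvltvsuivvf" (len 12), cursors c4@0 c1@1 c2@4 c3@8, authorship 4.1..2...3..
Authorship (.=original, N=cursor N): 4 . 1 . . 2 . . . 3 . .
Index 0: author = 4

Answer: cursor 4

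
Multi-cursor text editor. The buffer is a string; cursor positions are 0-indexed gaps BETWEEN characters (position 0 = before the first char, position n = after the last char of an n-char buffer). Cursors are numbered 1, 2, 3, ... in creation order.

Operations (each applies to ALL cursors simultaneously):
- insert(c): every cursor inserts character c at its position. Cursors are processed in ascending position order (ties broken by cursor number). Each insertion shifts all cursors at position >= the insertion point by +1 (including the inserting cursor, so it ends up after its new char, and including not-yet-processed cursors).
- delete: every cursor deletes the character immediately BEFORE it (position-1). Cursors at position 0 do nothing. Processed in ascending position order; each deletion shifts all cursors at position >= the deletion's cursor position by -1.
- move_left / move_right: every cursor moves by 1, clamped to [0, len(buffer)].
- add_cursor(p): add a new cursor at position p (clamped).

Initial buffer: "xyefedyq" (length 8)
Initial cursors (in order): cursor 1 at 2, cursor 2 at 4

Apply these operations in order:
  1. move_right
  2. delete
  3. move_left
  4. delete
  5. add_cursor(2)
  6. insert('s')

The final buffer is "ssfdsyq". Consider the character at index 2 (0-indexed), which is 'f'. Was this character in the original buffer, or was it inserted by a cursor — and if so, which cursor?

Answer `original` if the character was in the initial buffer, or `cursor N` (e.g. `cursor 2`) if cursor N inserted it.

Answer: original

Derivation:
After op 1 (move_right): buffer="xyefedyq" (len 8), cursors c1@3 c2@5, authorship ........
After op 2 (delete): buffer="xyfdyq" (len 6), cursors c1@2 c2@3, authorship ......
After op 3 (move_left): buffer="xyfdyq" (len 6), cursors c1@1 c2@2, authorship ......
After op 4 (delete): buffer="fdyq" (len 4), cursors c1@0 c2@0, authorship ....
After op 5 (add_cursor(2)): buffer="fdyq" (len 4), cursors c1@0 c2@0 c3@2, authorship ....
After op 6 (insert('s')): buffer="ssfdsyq" (len 7), cursors c1@2 c2@2 c3@5, authorship 12..3..
Authorship (.=original, N=cursor N): 1 2 . . 3 . .
Index 2: author = original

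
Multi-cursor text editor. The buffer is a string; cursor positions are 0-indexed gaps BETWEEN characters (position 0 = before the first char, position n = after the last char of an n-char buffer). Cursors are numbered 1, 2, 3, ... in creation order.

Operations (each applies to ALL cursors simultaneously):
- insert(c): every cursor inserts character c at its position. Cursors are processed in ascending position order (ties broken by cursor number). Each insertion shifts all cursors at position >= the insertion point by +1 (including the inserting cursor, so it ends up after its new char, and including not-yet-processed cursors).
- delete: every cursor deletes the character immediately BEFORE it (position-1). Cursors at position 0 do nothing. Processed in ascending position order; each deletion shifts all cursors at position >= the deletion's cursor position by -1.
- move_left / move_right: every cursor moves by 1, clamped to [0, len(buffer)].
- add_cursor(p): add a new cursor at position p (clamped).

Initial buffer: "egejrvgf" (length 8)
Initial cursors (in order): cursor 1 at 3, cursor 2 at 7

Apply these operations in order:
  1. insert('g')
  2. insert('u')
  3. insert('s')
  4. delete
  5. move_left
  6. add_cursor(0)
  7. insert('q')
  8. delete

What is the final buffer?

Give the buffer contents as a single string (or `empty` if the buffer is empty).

After op 1 (insert('g')): buffer="egegjrvggf" (len 10), cursors c1@4 c2@9, authorship ...1....2.
After op 2 (insert('u')): buffer="egegujrvgguf" (len 12), cursors c1@5 c2@11, authorship ...11....22.
After op 3 (insert('s')): buffer="egegusjrvggusf" (len 14), cursors c1@6 c2@13, authorship ...111....222.
After op 4 (delete): buffer="egegujrvgguf" (len 12), cursors c1@5 c2@11, authorship ...11....22.
After op 5 (move_left): buffer="egegujrvgguf" (len 12), cursors c1@4 c2@10, authorship ...11....22.
After op 6 (add_cursor(0)): buffer="egegujrvgguf" (len 12), cursors c3@0 c1@4 c2@10, authorship ...11....22.
After op 7 (insert('q')): buffer="qegegqujrvggquf" (len 15), cursors c3@1 c1@6 c2@13, authorship 3...111....222.
After op 8 (delete): buffer="egegujrvgguf" (len 12), cursors c3@0 c1@4 c2@10, authorship ...11....22.

Answer: egegujrvgguf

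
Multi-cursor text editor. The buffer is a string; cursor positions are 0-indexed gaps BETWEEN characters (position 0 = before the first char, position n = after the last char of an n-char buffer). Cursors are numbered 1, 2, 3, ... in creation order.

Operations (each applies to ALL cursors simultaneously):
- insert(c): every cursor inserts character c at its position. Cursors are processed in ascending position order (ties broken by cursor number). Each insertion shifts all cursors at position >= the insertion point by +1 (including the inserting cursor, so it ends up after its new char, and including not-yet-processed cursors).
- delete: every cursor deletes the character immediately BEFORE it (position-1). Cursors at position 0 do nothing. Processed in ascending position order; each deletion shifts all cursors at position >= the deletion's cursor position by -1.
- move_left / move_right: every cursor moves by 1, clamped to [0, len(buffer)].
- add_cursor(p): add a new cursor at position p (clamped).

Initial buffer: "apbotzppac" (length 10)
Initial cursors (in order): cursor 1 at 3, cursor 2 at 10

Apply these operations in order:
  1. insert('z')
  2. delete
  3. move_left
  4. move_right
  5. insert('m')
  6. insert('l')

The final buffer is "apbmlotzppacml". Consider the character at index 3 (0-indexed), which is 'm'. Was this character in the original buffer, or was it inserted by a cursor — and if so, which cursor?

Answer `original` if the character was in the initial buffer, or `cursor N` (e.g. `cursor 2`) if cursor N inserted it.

Answer: cursor 1

Derivation:
After op 1 (insert('z')): buffer="apbzotzppacz" (len 12), cursors c1@4 c2@12, authorship ...1.......2
After op 2 (delete): buffer="apbotzppac" (len 10), cursors c1@3 c2@10, authorship ..........
After op 3 (move_left): buffer="apbotzppac" (len 10), cursors c1@2 c2@9, authorship ..........
After op 4 (move_right): buffer="apbotzppac" (len 10), cursors c1@3 c2@10, authorship ..........
After op 5 (insert('m')): buffer="apbmotzppacm" (len 12), cursors c1@4 c2@12, authorship ...1.......2
After op 6 (insert('l')): buffer="apbmlotzppacml" (len 14), cursors c1@5 c2@14, authorship ...11.......22
Authorship (.=original, N=cursor N): . . . 1 1 . . . . . . . 2 2
Index 3: author = 1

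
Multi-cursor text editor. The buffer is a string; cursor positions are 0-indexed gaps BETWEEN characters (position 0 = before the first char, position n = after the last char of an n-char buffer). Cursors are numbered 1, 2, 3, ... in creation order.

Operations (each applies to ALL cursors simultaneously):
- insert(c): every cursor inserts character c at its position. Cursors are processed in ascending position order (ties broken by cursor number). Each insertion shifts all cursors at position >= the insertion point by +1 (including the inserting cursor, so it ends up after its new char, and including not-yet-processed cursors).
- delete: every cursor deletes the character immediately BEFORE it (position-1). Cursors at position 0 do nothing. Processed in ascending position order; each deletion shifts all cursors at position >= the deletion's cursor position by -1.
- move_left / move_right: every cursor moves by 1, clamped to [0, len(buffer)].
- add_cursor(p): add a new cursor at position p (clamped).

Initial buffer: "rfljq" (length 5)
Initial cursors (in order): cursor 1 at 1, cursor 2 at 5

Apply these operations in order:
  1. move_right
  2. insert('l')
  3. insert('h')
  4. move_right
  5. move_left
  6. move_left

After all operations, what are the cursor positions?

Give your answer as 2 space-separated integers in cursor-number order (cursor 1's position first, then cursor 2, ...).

After op 1 (move_right): buffer="rfljq" (len 5), cursors c1@2 c2@5, authorship .....
After op 2 (insert('l')): buffer="rflljql" (len 7), cursors c1@3 c2@7, authorship ..1...2
After op 3 (insert('h')): buffer="rflhljqlh" (len 9), cursors c1@4 c2@9, authorship ..11...22
After op 4 (move_right): buffer="rflhljqlh" (len 9), cursors c1@5 c2@9, authorship ..11...22
After op 5 (move_left): buffer="rflhljqlh" (len 9), cursors c1@4 c2@8, authorship ..11...22
After op 6 (move_left): buffer="rflhljqlh" (len 9), cursors c1@3 c2@7, authorship ..11...22

Answer: 3 7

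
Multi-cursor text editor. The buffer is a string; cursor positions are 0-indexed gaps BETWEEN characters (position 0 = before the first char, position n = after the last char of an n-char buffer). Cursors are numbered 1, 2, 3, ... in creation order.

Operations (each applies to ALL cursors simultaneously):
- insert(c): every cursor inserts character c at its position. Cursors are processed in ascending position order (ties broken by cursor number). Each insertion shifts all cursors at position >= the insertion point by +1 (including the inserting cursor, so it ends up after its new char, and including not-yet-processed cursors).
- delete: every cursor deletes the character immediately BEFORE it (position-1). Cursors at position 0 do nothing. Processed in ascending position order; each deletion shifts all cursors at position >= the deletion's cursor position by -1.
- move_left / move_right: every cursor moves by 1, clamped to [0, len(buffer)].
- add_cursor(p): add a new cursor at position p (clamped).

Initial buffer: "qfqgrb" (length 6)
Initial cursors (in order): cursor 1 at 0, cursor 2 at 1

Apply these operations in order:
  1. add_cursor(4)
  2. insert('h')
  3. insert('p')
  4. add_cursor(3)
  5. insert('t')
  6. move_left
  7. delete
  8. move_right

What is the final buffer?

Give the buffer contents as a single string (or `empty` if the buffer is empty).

After op 1 (add_cursor(4)): buffer="qfqgrb" (len 6), cursors c1@0 c2@1 c3@4, authorship ......
After op 2 (insert('h')): buffer="hqhfqghrb" (len 9), cursors c1@1 c2@3 c3@7, authorship 1.2...3..
After op 3 (insert('p')): buffer="hpqhpfqghprb" (len 12), cursors c1@2 c2@5 c3@10, authorship 11.22...33..
After op 4 (add_cursor(3)): buffer="hpqhpfqghprb" (len 12), cursors c1@2 c4@3 c2@5 c3@10, authorship 11.22...33..
After op 5 (insert('t')): buffer="hptqthptfqghptrb" (len 16), cursors c1@3 c4@5 c2@8 c3@14, authorship 111.4222...333..
After op 6 (move_left): buffer="hptqthptfqghptrb" (len 16), cursors c1@2 c4@4 c2@7 c3@13, authorship 111.4222...333..
After op 7 (delete): buffer="htthtfqghtrb" (len 12), cursors c1@1 c4@2 c2@4 c3@9, authorship 11422...33..
After op 8 (move_right): buffer="htthtfqghtrb" (len 12), cursors c1@2 c4@3 c2@5 c3@10, authorship 11422...33..

Answer: htthtfqghtrb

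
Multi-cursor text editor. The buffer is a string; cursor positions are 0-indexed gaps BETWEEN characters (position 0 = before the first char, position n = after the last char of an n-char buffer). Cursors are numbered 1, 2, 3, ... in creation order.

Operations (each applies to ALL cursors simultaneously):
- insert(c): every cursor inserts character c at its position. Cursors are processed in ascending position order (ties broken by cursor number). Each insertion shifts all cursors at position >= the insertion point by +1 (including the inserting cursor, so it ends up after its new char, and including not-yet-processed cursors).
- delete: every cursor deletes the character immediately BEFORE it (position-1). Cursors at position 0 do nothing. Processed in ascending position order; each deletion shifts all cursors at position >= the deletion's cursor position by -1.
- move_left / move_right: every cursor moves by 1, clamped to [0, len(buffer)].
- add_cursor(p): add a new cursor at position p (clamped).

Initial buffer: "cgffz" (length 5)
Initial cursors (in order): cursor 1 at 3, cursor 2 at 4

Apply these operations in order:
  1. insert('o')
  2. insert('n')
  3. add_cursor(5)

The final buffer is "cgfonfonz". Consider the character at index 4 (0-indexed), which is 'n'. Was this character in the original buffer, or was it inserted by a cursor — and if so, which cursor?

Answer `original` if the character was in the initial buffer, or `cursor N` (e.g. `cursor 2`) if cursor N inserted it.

After op 1 (insert('o')): buffer="cgfofoz" (len 7), cursors c1@4 c2@6, authorship ...1.2.
After op 2 (insert('n')): buffer="cgfonfonz" (len 9), cursors c1@5 c2@8, authorship ...11.22.
After op 3 (add_cursor(5)): buffer="cgfonfonz" (len 9), cursors c1@5 c3@5 c2@8, authorship ...11.22.
Authorship (.=original, N=cursor N): . . . 1 1 . 2 2 .
Index 4: author = 1

Answer: cursor 1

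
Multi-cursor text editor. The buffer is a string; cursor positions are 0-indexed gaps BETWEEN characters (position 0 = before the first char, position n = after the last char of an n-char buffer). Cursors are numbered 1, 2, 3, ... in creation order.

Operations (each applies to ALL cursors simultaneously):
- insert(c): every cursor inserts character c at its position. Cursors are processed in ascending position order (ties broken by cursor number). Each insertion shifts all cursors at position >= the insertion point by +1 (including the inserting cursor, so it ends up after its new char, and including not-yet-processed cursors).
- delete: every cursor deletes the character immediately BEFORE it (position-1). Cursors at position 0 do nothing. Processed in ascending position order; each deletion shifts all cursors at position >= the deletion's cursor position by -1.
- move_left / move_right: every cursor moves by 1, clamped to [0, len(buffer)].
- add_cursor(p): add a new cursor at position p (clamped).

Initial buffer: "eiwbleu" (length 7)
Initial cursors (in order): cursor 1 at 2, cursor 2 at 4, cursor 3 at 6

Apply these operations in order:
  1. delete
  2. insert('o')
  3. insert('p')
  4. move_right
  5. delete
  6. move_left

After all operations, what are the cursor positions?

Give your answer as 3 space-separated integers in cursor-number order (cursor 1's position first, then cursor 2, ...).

After op 1 (delete): buffer="ewlu" (len 4), cursors c1@1 c2@2 c3@3, authorship ....
After op 2 (insert('o')): buffer="eowolou" (len 7), cursors c1@2 c2@4 c3@6, authorship .1.2.3.
After op 3 (insert('p')): buffer="eopwoplopu" (len 10), cursors c1@3 c2@6 c3@9, authorship .11.22.33.
After op 4 (move_right): buffer="eopwoplopu" (len 10), cursors c1@4 c2@7 c3@10, authorship .11.22.33.
After op 5 (delete): buffer="eopopop" (len 7), cursors c1@3 c2@5 c3@7, authorship .112233
After op 6 (move_left): buffer="eopopop" (len 7), cursors c1@2 c2@4 c3@6, authorship .112233

Answer: 2 4 6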